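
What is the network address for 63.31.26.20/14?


IP:   00111111.00011111.00011010.00010100
Mask: 11111111.11111100.00000000.00000000
AND operation:
Net:  00111111.00011100.00000000.00000000
Network: 63.28.0.0/14


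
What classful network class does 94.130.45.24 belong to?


First octet: 94
Binary: 01011110
0xxxxxxx -> Class A (1-126)
Class A, default mask 255.0.0.0 (/8)


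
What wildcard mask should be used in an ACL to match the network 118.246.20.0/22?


Subnet mask: 255.255.252.0
Wildcard = 255.255.255.255 - subnet mask
255 - 255 = 0
255 - 255 = 0
255 - 252 = 3
255 - 0 = 255
Wildcard: 0.0.3.255


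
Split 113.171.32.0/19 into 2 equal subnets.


New prefix = 19 + 1 = 20
Each subnet has 4096 addresses
  113.171.32.0/20
  113.171.48.0/20
Subnets: 113.171.32.0/20, 113.171.48.0/20


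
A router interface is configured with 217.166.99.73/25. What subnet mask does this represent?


/25 means 25 network bits, 7 host bits
Binary: 11111111111111111111111110000000
Mask: 255.255.255.128


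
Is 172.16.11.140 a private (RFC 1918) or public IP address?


RFC 1918 private ranges:
  10.0.0.0/8 (10.0.0.0 - 10.255.255.255)
  172.16.0.0/12 (172.16.0.0 - 172.31.255.255)
  192.168.0.0/16 (192.168.0.0 - 192.168.255.255)
Private (in 172.16.0.0/12)


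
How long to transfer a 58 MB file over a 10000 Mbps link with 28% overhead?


Effective throughput = 10000 * (1 - 28/100) = 7200 Mbps
File size in Mb = 58 * 8 = 464 Mb
Time = 464 / 7200
Time = 0.0644 seconds


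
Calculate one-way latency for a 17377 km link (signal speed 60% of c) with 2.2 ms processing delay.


Speed = 0.6 * 3e5 km/s = 180000 km/s
Propagation delay = 17377 / 180000 = 0.0965 s = 96.5389 ms
Processing delay = 2.2 ms
Total one-way latency = 98.7389 ms


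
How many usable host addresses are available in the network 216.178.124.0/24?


Host bits = 32 - 24 = 8
Total addresses = 2^8 = 256
Usable = total - 2 (network and broadcast)
Usable hosts: 254


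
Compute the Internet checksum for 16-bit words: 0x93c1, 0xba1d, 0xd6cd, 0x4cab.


Sum all words (with carry folding):
+ 0x93c1 = 0x93c1
+ 0xba1d = 0x4ddf
+ 0xd6cd = 0x24ad
+ 0x4cab = 0x7158
One's complement: ~0x7158
Checksum = 0x8ea7


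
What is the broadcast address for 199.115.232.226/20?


Network: 199.115.224.0/20
Host bits = 12
Set all host bits to 1:
Broadcast: 199.115.239.255


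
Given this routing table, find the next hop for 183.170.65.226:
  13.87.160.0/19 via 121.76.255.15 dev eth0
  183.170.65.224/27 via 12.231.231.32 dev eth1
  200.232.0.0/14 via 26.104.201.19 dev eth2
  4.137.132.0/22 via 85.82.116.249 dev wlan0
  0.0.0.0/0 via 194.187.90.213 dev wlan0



Longest prefix match for 183.170.65.226:
  /19 13.87.160.0: no
  /27 183.170.65.224: MATCH
  /14 200.232.0.0: no
  /22 4.137.132.0: no
  /0 0.0.0.0: MATCH
Selected: next-hop 12.231.231.32 via eth1 (matched /27)


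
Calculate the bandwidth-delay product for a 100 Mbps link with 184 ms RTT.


BDP = bandwidth * RTT
= 100 Mbps * 184 ms
= 100 * 1e6 * 184 / 1000 bits
= 18400000 bits
= 2300000 bytes
= 2246.0938 KB
BDP = 18400000 bits (2300000 bytes)


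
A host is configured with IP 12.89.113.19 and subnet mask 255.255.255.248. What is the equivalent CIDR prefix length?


Binary: 11111111.11111111.11111111.11111000
Count leading 1s
Prefix: /29


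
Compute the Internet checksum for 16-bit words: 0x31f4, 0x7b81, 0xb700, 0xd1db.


Sum all words (with carry folding):
+ 0x31f4 = 0x31f4
+ 0x7b81 = 0xad75
+ 0xb700 = 0x6476
+ 0xd1db = 0x3652
One's complement: ~0x3652
Checksum = 0xc9ad


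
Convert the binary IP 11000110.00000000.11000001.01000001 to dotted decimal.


11000110 = 198
00000000 = 0
11000001 = 193
01000001 = 65
IP: 198.0.193.65


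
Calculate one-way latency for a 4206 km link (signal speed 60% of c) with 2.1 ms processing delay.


Speed = 0.6 * 3e5 km/s = 180000 km/s
Propagation delay = 4206 / 180000 = 0.0234 s = 23.3667 ms
Processing delay = 2.1 ms
Total one-way latency = 25.4667 ms


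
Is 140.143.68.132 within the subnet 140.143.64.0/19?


Subnet network: 140.143.64.0
Test IP AND mask: 140.143.64.0
Yes, 140.143.68.132 is in 140.143.64.0/19


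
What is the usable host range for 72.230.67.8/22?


Network: 72.230.64.0
Broadcast: 72.230.67.255
First usable = network + 1
Last usable = broadcast - 1
Range: 72.230.64.1 to 72.230.67.254


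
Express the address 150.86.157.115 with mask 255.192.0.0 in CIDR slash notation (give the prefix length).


Binary: 11111111.11000000.00000000.00000000
Count leading 1s
Prefix: /10


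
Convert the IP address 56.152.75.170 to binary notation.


56 = 00111000
152 = 10011000
75 = 01001011
170 = 10101010
Binary: 00111000.10011000.01001011.10101010


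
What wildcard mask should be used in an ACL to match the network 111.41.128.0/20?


Subnet mask: 255.255.240.0
Wildcard = 255.255.255.255 - subnet mask
255 - 255 = 0
255 - 255 = 0
255 - 240 = 15
255 - 0 = 255
Wildcard: 0.0.15.255


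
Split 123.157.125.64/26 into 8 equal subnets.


New prefix = 26 + 3 = 29
Each subnet has 8 addresses
  123.157.125.64/29
  123.157.125.72/29
  123.157.125.80/29
  123.157.125.88/29
  123.157.125.96/29
  123.157.125.104/29
  123.157.125.112/29
  123.157.125.120/29
Subnets: 123.157.125.64/29, 123.157.125.72/29, 123.157.125.80/29, 123.157.125.88/29, 123.157.125.96/29, 123.157.125.104/29, 123.157.125.112/29, 123.157.125.120/29


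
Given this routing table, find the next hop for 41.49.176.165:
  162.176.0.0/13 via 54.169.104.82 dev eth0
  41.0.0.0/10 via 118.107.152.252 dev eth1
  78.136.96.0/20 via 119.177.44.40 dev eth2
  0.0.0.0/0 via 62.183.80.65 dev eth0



Longest prefix match for 41.49.176.165:
  /13 162.176.0.0: no
  /10 41.0.0.0: MATCH
  /20 78.136.96.0: no
  /0 0.0.0.0: MATCH
Selected: next-hop 118.107.152.252 via eth1 (matched /10)


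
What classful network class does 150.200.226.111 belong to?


First octet: 150
Binary: 10010110
10xxxxxx -> Class B (128-191)
Class B, default mask 255.255.0.0 (/16)


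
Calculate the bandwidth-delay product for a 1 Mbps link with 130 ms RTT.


BDP = bandwidth * RTT
= 1 Mbps * 130 ms
= 1 * 1e6 * 130 / 1000 bits
= 130000 bits
= 16250 bytes
= 15.8691 KB
BDP = 130000 bits (16250 bytes)


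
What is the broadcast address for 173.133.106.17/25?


Network: 173.133.106.0/25
Host bits = 7
Set all host bits to 1:
Broadcast: 173.133.106.127


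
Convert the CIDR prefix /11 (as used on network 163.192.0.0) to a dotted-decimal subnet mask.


/11 means 11 network bits, 21 host bits
Binary: 11111111111000000000000000000000
Mask: 255.224.0.0


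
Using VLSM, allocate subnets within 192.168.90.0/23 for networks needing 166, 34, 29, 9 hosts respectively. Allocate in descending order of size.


166 hosts -> /24 (254 usable): 192.168.90.0/24
34 hosts -> /26 (62 usable): 192.168.91.0/26
29 hosts -> /27 (30 usable): 192.168.91.64/27
9 hosts -> /28 (14 usable): 192.168.91.96/28
Allocation: 192.168.90.0/24 (166 hosts, 254 usable); 192.168.91.0/26 (34 hosts, 62 usable); 192.168.91.64/27 (29 hosts, 30 usable); 192.168.91.96/28 (9 hosts, 14 usable)


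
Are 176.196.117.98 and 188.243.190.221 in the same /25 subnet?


Mask: 255.255.255.128
176.196.117.98 AND mask = 176.196.117.0
188.243.190.221 AND mask = 188.243.190.128
No, different subnets (176.196.117.0 vs 188.243.190.128)


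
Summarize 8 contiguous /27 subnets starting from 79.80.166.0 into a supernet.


Original prefix: /27
Number of subnets: 8 = 2^3
New prefix = 27 - 3 = 24
Supernet: 79.80.166.0/24


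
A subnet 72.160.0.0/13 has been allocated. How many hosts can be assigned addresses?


Host bits = 32 - 13 = 19
Total addresses = 2^19 = 524288
Usable = total - 2 (network and broadcast)
Usable hosts: 524286


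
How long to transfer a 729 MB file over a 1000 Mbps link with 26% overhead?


Effective throughput = 1000 * (1 - 26/100) = 740 Mbps
File size in Mb = 729 * 8 = 5832 Mb
Time = 5832 / 740
Time = 7.8811 seconds


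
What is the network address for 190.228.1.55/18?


IP:   10111110.11100100.00000001.00110111
Mask: 11111111.11111111.11000000.00000000
AND operation:
Net:  10111110.11100100.00000000.00000000
Network: 190.228.0.0/18


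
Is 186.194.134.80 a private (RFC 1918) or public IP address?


RFC 1918 private ranges:
  10.0.0.0/8 (10.0.0.0 - 10.255.255.255)
  172.16.0.0/12 (172.16.0.0 - 172.31.255.255)
  192.168.0.0/16 (192.168.0.0 - 192.168.255.255)
Public (not in any RFC 1918 range)


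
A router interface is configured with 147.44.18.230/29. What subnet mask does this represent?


/29 means 29 network bits, 3 host bits
Binary: 11111111111111111111111111111000
Mask: 255.255.255.248


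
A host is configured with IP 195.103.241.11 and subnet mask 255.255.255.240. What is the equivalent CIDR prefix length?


Binary: 11111111.11111111.11111111.11110000
Count leading 1s
Prefix: /28


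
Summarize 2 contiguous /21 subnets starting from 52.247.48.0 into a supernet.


Original prefix: /21
Number of subnets: 2 = 2^1
New prefix = 21 - 1 = 20
Supernet: 52.247.48.0/20


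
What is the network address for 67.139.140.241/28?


IP:   01000011.10001011.10001100.11110001
Mask: 11111111.11111111.11111111.11110000
AND operation:
Net:  01000011.10001011.10001100.11110000
Network: 67.139.140.240/28


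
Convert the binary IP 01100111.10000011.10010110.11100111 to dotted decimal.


01100111 = 103
10000011 = 131
10010110 = 150
11100111 = 231
IP: 103.131.150.231


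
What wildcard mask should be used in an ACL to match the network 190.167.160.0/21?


Subnet mask: 255.255.248.0
Wildcard = 255.255.255.255 - subnet mask
255 - 255 = 0
255 - 255 = 0
255 - 248 = 7
255 - 0 = 255
Wildcard: 0.0.7.255


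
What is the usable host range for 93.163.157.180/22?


Network: 93.163.156.0
Broadcast: 93.163.159.255
First usable = network + 1
Last usable = broadcast - 1
Range: 93.163.156.1 to 93.163.159.254


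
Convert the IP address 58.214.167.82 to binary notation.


58 = 00111010
214 = 11010110
167 = 10100111
82 = 01010010
Binary: 00111010.11010110.10100111.01010010


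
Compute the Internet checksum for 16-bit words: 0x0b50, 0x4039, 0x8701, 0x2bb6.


Sum all words (with carry folding):
+ 0x0b50 = 0x0b50
+ 0x4039 = 0x4b89
+ 0x8701 = 0xd28a
+ 0x2bb6 = 0xfe40
One's complement: ~0xfe40
Checksum = 0x01bf


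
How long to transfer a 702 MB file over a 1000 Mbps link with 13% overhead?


Effective throughput = 1000 * (1 - 13/100) = 870 Mbps
File size in Mb = 702 * 8 = 5616 Mb
Time = 5616 / 870
Time = 6.4552 seconds


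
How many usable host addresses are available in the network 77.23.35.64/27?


Host bits = 32 - 27 = 5
Total addresses = 2^5 = 32
Usable = total - 2 (network and broadcast)
Usable hosts: 30


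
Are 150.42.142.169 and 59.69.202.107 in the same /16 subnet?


Mask: 255.255.0.0
150.42.142.169 AND mask = 150.42.0.0
59.69.202.107 AND mask = 59.69.0.0
No, different subnets (150.42.0.0 vs 59.69.0.0)


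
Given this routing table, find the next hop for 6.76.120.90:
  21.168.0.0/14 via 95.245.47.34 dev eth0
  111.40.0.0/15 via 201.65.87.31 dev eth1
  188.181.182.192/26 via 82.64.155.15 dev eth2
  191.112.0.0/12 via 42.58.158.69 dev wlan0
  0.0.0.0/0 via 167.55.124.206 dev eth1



Longest prefix match for 6.76.120.90:
  /14 21.168.0.0: no
  /15 111.40.0.0: no
  /26 188.181.182.192: no
  /12 191.112.0.0: no
  /0 0.0.0.0: MATCH
Selected: next-hop 167.55.124.206 via eth1 (matched /0)


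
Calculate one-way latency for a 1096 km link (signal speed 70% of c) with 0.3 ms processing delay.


Speed = 0.7 * 3e5 km/s = 210000 km/s
Propagation delay = 1096 / 210000 = 0.0052 s = 5.219 ms
Processing delay = 0.3 ms
Total one-way latency = 5.519 ms


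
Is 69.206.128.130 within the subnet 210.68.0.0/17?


Subnet network: 210.68.0.0
Test IP AND mask: 69.206.128.0
No, 69.206.128.130 is not in 210.68.0.0/17


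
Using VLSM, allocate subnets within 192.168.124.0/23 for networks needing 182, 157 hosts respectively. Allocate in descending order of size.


182 hosts -> /24 (254 usable): 192.168.124.0/24
157 hosts -> /24 (254 usable): 192.168.125.0/24
Allocation: 192.168.124.0/24 (182 hosts, 254 usable); 192.168.125.0/24 (157 hosts, 254 usable)


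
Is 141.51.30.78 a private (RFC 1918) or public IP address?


RFC 1918 private ranges:
  10.0.0.0/8 (10.0.0.0 - 10.255.255.255)
  172.16.0.0/12 (172.16.0.0 - 172.31.255.255)
  192.168.0.0/16 (192.168.0.0 - 192.168.255.255)
Public (not in any RFC 1918 range)


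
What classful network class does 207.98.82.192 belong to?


First octet: 207
Binary: 11001111
110xxxxx -> Class C (192-223)
Class C, default mask 255.255.255.0 (/24)


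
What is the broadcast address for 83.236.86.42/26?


Network: 83.236.86.0/26
Host bits = 6
Set all host bits to 1:
Broadcast: 83.236.86.63


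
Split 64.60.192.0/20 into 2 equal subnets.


New prefix = 20 + 1 = 21
Each subnet has 2048 addresses
  64.60.192.0/21
  64.60.200.0/21
Subnets: 64.60.192.0/21, 64.60.200.0/21


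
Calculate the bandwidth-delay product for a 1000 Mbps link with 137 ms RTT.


BDP = bandwidth * RTT
= 1000 Mbps * 137 ms
= 1000 * 1e6 * 137 / 1000 bits
= 137000000 bits
= 17125000 bytes
= 16723.6328 KB
BDP = 137000000 bits (17125000 bytes)


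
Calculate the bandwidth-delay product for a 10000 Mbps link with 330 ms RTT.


BDP = bandwidth * RTT
= 10000 Mbps * 330 ms
= 10000 * 1e6 * 330 / 1000 bits
= 3300000000 bits
= 412500000 bytes
= 402832.0312 KB
BDP = 3300000000 bits (412500000 bytes)


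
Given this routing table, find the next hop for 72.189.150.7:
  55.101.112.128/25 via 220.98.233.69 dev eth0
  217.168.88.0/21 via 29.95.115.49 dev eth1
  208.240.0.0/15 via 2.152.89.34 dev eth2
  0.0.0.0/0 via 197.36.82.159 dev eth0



Longest prefix match for 72.189.150.7:
  /25 55.101.112.128: no
  /21 217.168.88.0: no
  /15 208.240.0.0: no
  /0 0.0.0.0: MATCH
Selected: next-hop 197.36.82.159 via eth0 (matched /0)


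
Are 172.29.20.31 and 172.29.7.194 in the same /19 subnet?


Mask: 255.255.224.0
172.29.20.31 AND mask = 172.29.0.0
172.29.7.194 AND mask = 172.29.0.0
Yes, same subnet (172.29.0.0)


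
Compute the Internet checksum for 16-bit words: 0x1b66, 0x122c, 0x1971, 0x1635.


Sum all words (with carry folding):
+ 0x1b66 = 0x1b66
+ 0x122c = 0x2d92
+ 0x1971 = 0x4703
+ 0x1635 = 0x5d38
One's complement: ~0x5d38
Checksum = 0xa2c7


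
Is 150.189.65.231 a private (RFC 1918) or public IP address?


RFC 1918 private ranges:
  10.0.0.0/8 (10.0.0.0 - 10.255.255.255)
  172.16.0.0/12 (172.16.0.0 - 172.31.255.255)
  192.168.0.0/16 (192.168.0.0 - 192.168.255.255)
Public (not in any RFC 1918 range)


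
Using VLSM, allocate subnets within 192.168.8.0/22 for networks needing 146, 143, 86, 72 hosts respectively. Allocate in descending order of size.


146 hosts -> /24 (254 usable): 192.168.8.0/24
143 hosts -> /24 (254 usable): 192.168.9.0/24
86 hosts -> /25 (126 usable): 192.168.10.0/25
72 hosts -> /25 (126 usable): 192.168.10.128/25
Allocation: 192.168.8.0/24 (146 hosts, 254 usable); 192.168.9.0/24 (143 hosts, 254 usable); 192.168.10.0/25 (86 hosts, 126 usable); 192.168.10.128/25 (72 hosts, 126 usable)


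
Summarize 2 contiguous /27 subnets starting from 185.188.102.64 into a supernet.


Original prefix: /27
Number of subnets: 2 = 2^1
New prefix = 27 - 1 = 26
Supernet: 185.188.102.64/26


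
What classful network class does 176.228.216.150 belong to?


First octet: 176
Binary: 10110000
10xxxxxx -> Class B (128-191)
Class B, default mask 255.255.0.0 (/16)


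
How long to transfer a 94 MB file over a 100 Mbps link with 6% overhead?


Effective throughput = 100 * (1 - 6/100) = 94 Mbps
File size in Mb = 94 * 8 = 752 Mb
Time = 752 / 94
Time = 8 seconds


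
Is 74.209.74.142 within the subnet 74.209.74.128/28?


Subnet network: 74.209.74.128
Test IP AND mask: 74.209.74.128
Yes, 74.209.74.142 is in 74.209.74.128/28


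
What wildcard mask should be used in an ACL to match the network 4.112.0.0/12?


Subnet mask: 255.240.0.0
Wildcard = 255.255.255.255 - subnet mask
255 - 255 = 0
255 - 240 = 15
255 - 0 = 255
255 - 0 = 255
Wildcard: 0.15.255.255


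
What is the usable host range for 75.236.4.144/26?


Network: 75.236.4.128
Broadcast: 75.236.4.191
First usable = network + 1
Last usable = broadcast - 1
Range: 75.236.4.129 to 75.236.4.190


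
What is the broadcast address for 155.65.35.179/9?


Network: 155.0.0.0/9
Host bits = 23
Set all host bits to 1:
Broadcast: 155.127.255.255


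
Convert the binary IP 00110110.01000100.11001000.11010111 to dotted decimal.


00110110 = 54
01000100 = 68
11001000 = 200
11010111 = 215
IP: 54.68.200.215


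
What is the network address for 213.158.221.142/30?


IP:   11010101.10011110.11011101.10001110
Mask: 11111111.11111111.11111111.11111100
AND operation:
Net:  11010101.10011110.11011101.10001100
Network: 213.158.221.140/30


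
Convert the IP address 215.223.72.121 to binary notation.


215 = 11010111
223 = 11011111
72 = 01001000
121 = 01111001
Binary: 11010111.11011111.01001000.01111001


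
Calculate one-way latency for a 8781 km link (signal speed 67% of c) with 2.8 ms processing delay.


Speed = 0.67 * 3e5 km/s = 201000 km/s
Propagation delay = 8781 / 201000 = 0.0437 s = 43.6866 ms
Processing delay = 2.8 ms
Total one-way latency = 46.4866 ms


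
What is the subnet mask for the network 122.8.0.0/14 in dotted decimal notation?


/14 means 14 network bits, 18 host bits
Binary: 11111111111111000000000000000000
Mask: 255.252.0.0


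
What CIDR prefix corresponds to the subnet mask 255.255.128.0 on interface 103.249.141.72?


Binary: 11111111.11111111.10000000.00000000
Count leading 1s
Prefix: /17


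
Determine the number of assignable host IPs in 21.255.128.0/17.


Host bits = 32 - 17 = 15
Total addresses = 2^15 = 32768
Usable = total - 2 (network and broadcast)
Usable hosts: 32766


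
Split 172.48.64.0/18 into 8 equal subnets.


New prefix = 18 + 3 = 21
Each subnet has 2048 addresses
  172.48.64.0/21
  172.48.72.0/21
  172.48.80.0/21
  172.48.88.0/21
  172.48.96.0/21
  172.48.104.0/21
  172.48.112.0/21
  172.48.120.0/21
Subnets: 172.48.64.0/21, 172.48.72.0/21, 172.48.80.0/21, 172.48.88.0/21, 172.48.96.0/21, 172.48.104.0/21, 172.48.112.0/21, 172.48.120.0/21


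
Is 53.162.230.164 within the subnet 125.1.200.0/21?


Subnet network: 125.1.200.0
Test IP AND mask: 53.162.224.0
No, 53.162.230.164 is not in 125.1.200.0/21


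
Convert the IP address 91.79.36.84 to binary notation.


91 = 01011011
79 = 01001111
36 = 00100100
84 = 01010100
Binary: 01011011.01001111.00100100.01010100


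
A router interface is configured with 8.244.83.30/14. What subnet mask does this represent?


/14 means 14 network bits, 18 host bits
Binary: 11111111111111000000000000000000
Mask: 255.252.0.0


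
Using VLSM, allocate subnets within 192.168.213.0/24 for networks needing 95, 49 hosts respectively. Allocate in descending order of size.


95 hosts -> /25 (126 usable): 192.168.213.0/25
49 hosts -> /26 (62 usable): 192.168.213.128/26
Allocation: 192.168.213.0/25 (95 hosts, 126 usable); 192.168.213.128/26 (49 hosts, 62 usable)


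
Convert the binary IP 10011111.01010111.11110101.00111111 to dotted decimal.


10011111 = 159
01010111 = 87
11110101 = 245
00111111 = 63
IP: 159.87.245.63


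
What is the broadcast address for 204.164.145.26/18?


Network: 204.164.128.0/18
Host bits = 14
Set all host bits to 1:
Broadcast: 204.164.191.255


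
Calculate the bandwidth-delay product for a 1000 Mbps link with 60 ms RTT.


BDP = bandwidth * RTT
= 1000 Mbps * 60 ms
= 1000 * 1e6 * 60 / 1000 bits
= 60000000 bits
= 7500000 bytes
= 7324.2188 KB
BDP = 60000000 bits (7500000 bytes)


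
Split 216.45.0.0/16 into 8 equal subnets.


New prefix = 16 + 3 = 19
Each subnet has 8192 addresses
  216.45.0.0/19
  216.45.32.0/19
  216.45.64.0/19
  216.45.96.0/19
  216.45.128.0/19
  216.45.160.0/19
  216.45.192.0/19
  216.45.224.0/19
Subnets: 216.45.0.0/19, 216.45.32.0/19, 216.45.64.0/19, 216.45.96.0/19, 216.45.128.0/19, 216.45.160.0/19, 216.45.192.0/19, 216.45.224.0/19


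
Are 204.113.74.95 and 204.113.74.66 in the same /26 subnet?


Mask: 255.255.255.192
204.113.74.95 AND mask = 204.113.74.64
204.113.74.66 AND mask = 204.113.74.64
Yes, same subnet (204.113.74.64)


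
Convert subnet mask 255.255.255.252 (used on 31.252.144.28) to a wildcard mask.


Subnet mask: 255.255.255.252
Wildcard = 255.255.255.255 - subnet mask
255 - 255 = 0
255 - 255 = 0
255 - 255 = 0
255 - 252 = 3
Wildcard: 0.0.0.3


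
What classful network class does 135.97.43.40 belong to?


First octet: 135
Binary: 10000111
10xxxxxx -> Class B (128-191)
Class B, default mask 255.255.0.0 (/16)


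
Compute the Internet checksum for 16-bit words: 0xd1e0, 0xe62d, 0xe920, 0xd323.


Sum all words (with carry folding):
+ 0xd1e0 = 0xd1e0
+ 0xe62d = 0xb80e
+ 0xe920 = 0xa12f
+ 0xd323 = 0x7453
One's complement: ~0x7453
Checksum = 0x8bac


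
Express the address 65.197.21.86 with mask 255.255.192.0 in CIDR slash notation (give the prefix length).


Binary: 11111111.11111111.11000000.00000000
Count leading 1s
Prefix: /18


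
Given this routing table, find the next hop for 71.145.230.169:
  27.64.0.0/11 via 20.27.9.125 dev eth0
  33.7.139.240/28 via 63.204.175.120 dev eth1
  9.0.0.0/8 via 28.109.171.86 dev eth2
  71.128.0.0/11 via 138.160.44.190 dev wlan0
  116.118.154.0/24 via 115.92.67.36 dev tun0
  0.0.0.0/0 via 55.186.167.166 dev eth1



Longest prefix match for 71.145.230.169:
  /11 27.64.0.0: no
  /28 33.7.139.240: no
  /8 9.0.0.0: no
  /11 71.128.0.0: MATCH
  /24 116.118.154.0: no
  /0 0.0.0.0: MATCH
Selected: next-hop 138.160.44.190 via wlan0 (matched /11)


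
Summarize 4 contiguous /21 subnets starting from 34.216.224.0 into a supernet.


Original prefix: /21
Number of subnets: 4 = 2^2
New prefix = 21 - 2 = 19
Supernet: 34.216.224.0/19


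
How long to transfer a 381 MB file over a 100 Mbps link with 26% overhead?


Effective throughput = 100 * (1 - 26/100) = 74 Mbps
File size in Mb = 381 * 8 = 3048 Mb
Time = 3048 / 74
Time = 41.1892 seconds


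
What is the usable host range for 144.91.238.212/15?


Network: 144.90.0.0
Broadcast: 144.91.255.255
First usable = network + 1
Last usable = broadcast - 1
Range: 144.90.0.1 to 144.91.255.254


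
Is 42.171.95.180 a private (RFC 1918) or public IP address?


RFC 1918 private ranges:
  10.0.0.0/8 (10.0.0.0 - 10.255.255.255)
  172.16.0.0/12 (172.16.0.0 - 172.31.255.255)
  192.168.0.0/16 (192.168.0.0 - 192.168.255.255)
Public (not in any RFC 1918 range)


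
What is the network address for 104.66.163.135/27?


IP:   01101000.01000010.10100011.10000111
Mask: 11111111.11111111.11111111.11100000
AND operation:
Net:  01101000.01000010.10100011.10000000
Network: 104.66.163.128/27


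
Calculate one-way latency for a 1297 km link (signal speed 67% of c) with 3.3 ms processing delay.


Speed = 0.67 * 3e5 km/s = 201000 km/s
Propagation delay = 1297 / 201000 = 0.0065 s = 6.4527 ms
Processing delay = 3.3 ms
Total one-way latency = 9.7527 ms


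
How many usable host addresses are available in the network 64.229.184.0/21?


Host bits = 32 - 21 = 11
Total addresses = 2^11 = 2048
Usable = total - 2 (network and broadcast)
Usable hosts: 2046


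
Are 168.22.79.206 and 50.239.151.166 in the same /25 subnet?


Mask: 255.255.255.128
168.22.79.206 AND mask = 168.22.79.128
50.239.151.166 AND mask = 50.239.151.128
No, different subnets (168.22.79.128 vs 50.239.151.128)


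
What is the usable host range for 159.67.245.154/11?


Network: 159.64.0.0
Broadcast: 159.95.255.255
First usable = network + 1
Last usable = broadcast - 1
Range: 159.64.0.1 to 159.95.255.254


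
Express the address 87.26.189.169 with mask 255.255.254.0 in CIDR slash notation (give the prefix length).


Binary: 11111111.11111111.11111110.00000000
Count leading 1s
Prefix: /23


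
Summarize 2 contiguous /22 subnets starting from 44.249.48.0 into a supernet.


Original prefix: /22
Number of subnets: 2 = 2^1
New prefix = 22 - 1 = 21
Supernet: 44.249.48.0/21


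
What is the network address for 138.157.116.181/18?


IP:   10001010.10011101.01110100.10110101
Mask: 11111111.11111111.11000000.00000000
AND operation:
Net:  10001010.10011101.01000000.00000000
Network: 138.157.64.0/18


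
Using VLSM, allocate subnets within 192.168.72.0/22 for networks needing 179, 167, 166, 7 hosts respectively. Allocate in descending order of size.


179 hosts -> /24 (254 usable): 192.168.72.0/24
167 hosts -> /24 (254 usable): 192.168.73.0/24
166 hosts -> /24 (254 usable): 192.168.74.0/24
7 hosts -> /28 (14 usable): 192.168.75.0/28
Allocation: 192.168.72.0/24 (179 hosts, 254 usable); 192.168.73.0/24 (167 hosts, 254 usable); 192.168.74.0/24 (166 hosts, 254 usable); 192.168.75.0/28 (7 hosts, 14 usable)


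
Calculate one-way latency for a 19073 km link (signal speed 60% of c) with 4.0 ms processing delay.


Speed = 0.6 * 3e5 km/s = 180000 km/s
Propagation delay = 19073 / 180000 = 0.106 s = 105.9611 ms
Processing delay = 4.0 ms
Total one-way latency = 109.9611 ms


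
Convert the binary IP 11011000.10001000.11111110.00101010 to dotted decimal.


11011000 = 216
10001000 = 136
11111110 = 254
00101010 = 42
IP: 216.136.254.42


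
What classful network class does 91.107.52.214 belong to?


First octet: 91
Binary: 01011011
0xxxxxxx -> Class A (1-126)
Class A, default mask 255.0.0.0 (/8)


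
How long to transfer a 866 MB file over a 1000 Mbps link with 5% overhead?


Effective throughput = 1000 * (1 - 5/100) = 950 Mbps
File size in Mb = 866 * 8 = 6928 Mb
Time = 6928 / 950
Time = 7.2926 seconds


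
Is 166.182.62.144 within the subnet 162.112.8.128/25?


Subnet network: 162.112.8.128
Test IP AND mask: 166.182.62.128
No, 166.182.62.144 is not in 162.112.8.128/25


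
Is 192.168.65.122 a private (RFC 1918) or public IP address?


RFC 1918 private ranges:
  10.0.0.0/8 (10.0.0.0 - 10.255.255.255)
  172.16.0.0/12 (172.16.0.0 - 172.31.255.255)
  192.168.0.0/16 (192.168.0.0 - 192.168.255.255)
Private (in 192.168.0.0/16)


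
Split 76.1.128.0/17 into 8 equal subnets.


New prefix = 17 + 3 = 20
Each subnet has 4096 addresses
  76.1.128.0/20
  76.1.144.0/20
  76.1.160.0/20
  76.1.176.0/20
  76.1.192.0/20
  76.1.208.0/20
  76.1.224.0/20
  76.1.240.0/20
Subnets: 76.1.128.0/20, 76.1.144.0/20, 76.1.160.0/20, 76.1.176.0/20, 76.1.192.0/20, 76.1.208.0/20, 76.1.224.0/20, 76.1.240.0/20


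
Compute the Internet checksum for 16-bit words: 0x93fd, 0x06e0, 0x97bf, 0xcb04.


Sum all words (with carry folding):
+ 0x93fd = 0x93fd
+ 0x06e0 = 0x9add
+ 0x97bf = 0x329d
+ 0xcb04 = 0xfda1
One's complement: ~0xfda1
Checksum = 0x025e


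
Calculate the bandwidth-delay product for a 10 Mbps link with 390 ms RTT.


BDP = bandwidth * RTT
= 10 Mbps * 390 ms
= 10 * 1e6 * 390 / 1000 bits
= 3900000 bits
= 487500 bytes
= 476.0742 KB
BDP = 3900000 bits (487500 bytes)


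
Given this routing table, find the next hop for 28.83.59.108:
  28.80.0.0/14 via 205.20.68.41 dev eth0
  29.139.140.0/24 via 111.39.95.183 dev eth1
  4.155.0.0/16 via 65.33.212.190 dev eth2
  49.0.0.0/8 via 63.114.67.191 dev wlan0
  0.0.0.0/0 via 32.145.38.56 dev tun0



Longest prefix match for 28.83.59.108:
  /14 28.80.0.0: MATCH
  /24 29.139.140.0: no
  /16 4.155.0.0: no
  /8 49.0.0.0: no
  /0 0.0.0.0: MATCH
Selected: next-hop 205.20.68.41 via eth0 (matched /14)


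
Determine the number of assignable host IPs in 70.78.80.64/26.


Host bits = 32 - 26 = 6
Total addresses = 2^6 = 64
Usable = total - 2 (network and broadcast)
Usable hosts: 62


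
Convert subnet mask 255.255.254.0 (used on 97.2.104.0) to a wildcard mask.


Subnet mask: 255.255.254.0
Wildcard = 255.255.255.255 - subnet mask
255 - 255 = 0
255 - 255 = 0
255 - 254 = 1
255 - 0 = 255
Wildcard: 0.0.1.255


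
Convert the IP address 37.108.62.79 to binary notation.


37 = 00100101
108 = 01101100
62 = 00111110
79 = 01001111
Binary: 00100101.01101100.00111110.01001111


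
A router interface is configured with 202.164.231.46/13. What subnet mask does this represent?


/13 means 13 network bits, 19 host bits
Binary: 11111111111110000000000000000000
Mask: 255.248.0.0


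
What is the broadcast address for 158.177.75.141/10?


Network: 158.128.0.0/10
Host bits = 22
Set all host bits to 1:
Broadcast: 158.191.255.255


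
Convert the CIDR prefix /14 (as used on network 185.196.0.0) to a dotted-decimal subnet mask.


/14 means 14 network bits, 18 host bits
Binary: 11111111111111000000000000000000
Mask: 255.252.0.0


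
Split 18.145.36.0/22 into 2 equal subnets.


New prefix = 22 + 1 = 23
Each subnet has 512 addresses
  18.145.36.0/23
  18.145.38.0/23
Subnets: 18.145.36.0/23, 18.145.38.0/23


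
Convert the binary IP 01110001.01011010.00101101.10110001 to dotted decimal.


01110001 = 113
01011010 = 90
00101101 = 45
10110001 = 177
IP: 113.90.45.177


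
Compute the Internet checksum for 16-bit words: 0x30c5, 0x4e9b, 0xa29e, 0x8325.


Sum all words (with carry folding):
+ 0x30c5 = 0x30c5
+ 0x4e9b = 0x7f60
+ 0xa29e = 0x21ff
+ 0x8325 = 0xa524
One's complement: ~0xa524
Checksum = 0x5adb


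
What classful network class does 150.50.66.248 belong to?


First octet: 150
Binary: 10010110
10xxxxxx -> Class B (128-191)
Class B, default mask 255.255.0.0 (/16)


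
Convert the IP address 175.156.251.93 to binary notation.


175 = 10101111
156 = 10011100
251 = 11111011
93 = 01011101
Binary: 10101111.10011100.11111011.01011101


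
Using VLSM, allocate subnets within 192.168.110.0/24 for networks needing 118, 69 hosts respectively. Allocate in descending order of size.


118 hosts -> /25 (126 usable): 192.168.110.0/25
69 hosts -> /25 (126 usable): 192.168.110.128/25
Allocation: 192.168.110.0/25 (118 hosts, 126 usable); 192.168.110.128/25 (69 hosts, 126 usable)


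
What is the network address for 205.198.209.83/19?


IP:   11001101.11000110.11010001.01010011
Mask: 11111111.11111111.11100000.00000000
AND operation:
Net:  11001101.11000110.11000000.00000000
Network: 205.198.192.0/19


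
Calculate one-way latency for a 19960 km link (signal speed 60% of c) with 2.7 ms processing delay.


Speed = 0.6 * 3e5 km/s = 180000 km/s
Propagation delay = 19960 / 180000 = 0.1109 s = 110.8889 ms
Processing delay = 2.7 ms
Total one-way latency = 113.5889 ms


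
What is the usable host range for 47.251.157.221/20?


Network: 47.251.144.0
Broadcast: 47.251.159.255
First usable = network + 1
Last usable = broadcast - 1
Range: 47.251.144.1 to 47.251.159.254


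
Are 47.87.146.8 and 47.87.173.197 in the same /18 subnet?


Mask: 255.255.192.0
47.87.146.8 AND mask = 47.87.128.0
47.87.173.197 AND mask = 47.87.128.0
Yes, same subnet (47.87.128.0)


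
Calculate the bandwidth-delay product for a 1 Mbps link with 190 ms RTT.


BDP = bandwidth * RTT
= 1 Mbps * 190 ms
= 1 * 1e6 * 190 / 1000 bits
= 190000 bits
= 23750 bytes
= 23.1934 KB
BDP = 190000 bits (23750 bytes)


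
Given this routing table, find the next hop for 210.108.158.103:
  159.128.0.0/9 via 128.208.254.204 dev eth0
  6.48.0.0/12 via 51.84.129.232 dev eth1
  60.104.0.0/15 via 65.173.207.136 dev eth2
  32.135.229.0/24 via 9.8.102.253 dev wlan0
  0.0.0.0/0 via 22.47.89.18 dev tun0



Longest prefix match for 210.108.158.103:
  /9 159.128.0.0: no
  /12 6.48.0.0: no
  /15 60.104.0.0: no
  /24 32.135.229.0: no
  /0 0.0.0.0: MATCH
Selected: next-hop 22.47.89.18 via tun0 (matched /0)


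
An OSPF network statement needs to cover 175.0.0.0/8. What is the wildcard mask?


Subnet mask: 255.0.0.0
Wildcard = 255.255.255.255 - subnet mask
255 - 255 = 0
255 - 0 = 255
255 - 0 = 255
255 - 0 = 255
Wildcard: 0.255.255.255


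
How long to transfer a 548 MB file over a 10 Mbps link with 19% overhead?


Effective throughput = 10 * (1 - 19/100) = 8.1 Mbps
File size in Mb = 548 * 8 = 4384 Mb
Time = 4384 / 8.1
Time = 541.2346 seconds


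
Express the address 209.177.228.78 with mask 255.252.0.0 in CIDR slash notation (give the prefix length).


Binary: 11111111.11111100.00000000.00000000
Count leading 1s
Prefix: /14


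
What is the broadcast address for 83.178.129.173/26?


Network: 83.178.129.128/26
Host bits = 6
Set all host bits to 1:
Broadcast: 83.178.129.191


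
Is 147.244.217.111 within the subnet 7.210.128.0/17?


Subnet network: 7.210.128.0
Test IP AND mask: 147.244.128.0
No, 147.244.217.111 is not in 7.210.128.0/17


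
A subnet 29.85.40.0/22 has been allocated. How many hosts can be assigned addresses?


Host bits = 32 - 22 = 10
Total addresses = 2^10 = 1024
Usable = total - 2 (network and broadcast)
Usable hosts: 1022


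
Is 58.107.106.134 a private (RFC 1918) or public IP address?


RFC 1918 private ranges:
  10.0.0.0/8 (10.0.0.0 - 10.255.255.255)
  172.16.0.0/12 (172.16.0.0 - 172.31.255.255)
  192.168.0.0/16 (192.168.0.0 - 192.168.255.255)
Public (not in any RFC 1918 range)


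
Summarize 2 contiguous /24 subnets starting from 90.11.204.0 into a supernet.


Original prefix: /24
Number of subnets: 2 = 2^1
New prefix = 24 - 1 = 23
Supernet: 90.11.204.0/23


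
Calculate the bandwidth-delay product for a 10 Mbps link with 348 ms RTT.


BDP = bandwidth * RTT
= 10 Mbps * 348 ms
= 10 * 1e6 * 348 / 1000 bits
= 3480000 bits
= 435000 bytes
= 424.8047 KB
BDP = 3480000 bits (435000 bytes)


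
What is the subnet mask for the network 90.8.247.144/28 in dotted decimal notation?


/28 means 28 network bits, 4 host bits
Binary: 11111111111111111111111111110000
Mask: 255.255.255.240


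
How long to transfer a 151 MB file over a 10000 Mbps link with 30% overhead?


Effective throughput = 10000 * (1 - 30/100) = 7000 Mbps
File size in Mb = 151 * 8 = 1208 Mb
Time = 1208 / 7000
Time = 0.1726 seconds


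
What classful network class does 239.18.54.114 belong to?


First octet: 239
Binary: 11101111
1110xxxx -> Class D (224-239)
Class D (multicast), default mask N/A


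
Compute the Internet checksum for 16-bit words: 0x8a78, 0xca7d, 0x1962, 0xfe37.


Sum all words (with carry folding):
+ 0x8a78 = 0x8a78
+ 0xca7d = 0x54f6
+ 0x1962 = 0x6e58
+ 0xfe37 = 0x6c90
One's complement: ~0x6c90
Checksum = 0x936f


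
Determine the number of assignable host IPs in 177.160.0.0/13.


Host bits = 32 - 13 = 19
Total addresses = 2^19 = 524288
Usable = total - 2 (network and broadcast)
Usable hosts: 524286


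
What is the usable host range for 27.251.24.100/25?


Network: 27.251.24.0
Broadcast: 27.251.24.127
First usable = network + 1
Last usable = broadcast - 1
Range: 27.251.24.1 to 27.251.24.126


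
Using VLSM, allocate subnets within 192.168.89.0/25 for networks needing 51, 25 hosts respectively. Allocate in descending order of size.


51 hosts -> /26 (62 usable): 192.168.89.0/26
25 hosts -> /27 (30 usable): 192.168.89.64/27
Allocation: 192.168.89.0/26 (51 hosts, 62 usable); 192.168.89.64/27 (25 hosts, 30 usable)


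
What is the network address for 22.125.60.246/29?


IP:   00010110.01111101.00111100.11110110
Mask: 11111111.11111111.11111111.11111000
AND operation:
Net:  00010110.01111101.00111100.11110000
Network: 22.125.60.240/29


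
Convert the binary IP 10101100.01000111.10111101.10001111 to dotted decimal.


10101100 = 172
01000111 = 71
10111101 = 189
10001111 = 143
IP: 172.71.189.143


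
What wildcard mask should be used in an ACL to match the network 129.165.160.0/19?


Subnet mask: 255.255.224.0
Wildcard = 255.255.255.255 - subnet mask
255 - 255 = 0
255 - 255 = 0
255 - 224 = 31
255 - 0 = 255
Wildcard: 0.0.31.255


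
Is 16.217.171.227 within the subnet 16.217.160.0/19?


Subnet network: 16.217.160.0
Test IP AND mask: 16.217.160.0
Yes, 16.217.171.227 is in 16.217.160.0/19


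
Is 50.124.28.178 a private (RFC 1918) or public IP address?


RFC 1918 private ranges:
  10.0.0.0/8 (10.0.0.0 - 10.255.255.255)
  172.16.0.0/12 (172.16.0.0 - 172.31.255.255)
  192.168.0.0/16 (192.168.0.0 - 192.168.255.255)
Public (not in any RFC 1918 range)


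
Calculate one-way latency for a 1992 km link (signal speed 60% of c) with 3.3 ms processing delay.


Speed = 0.6 * 3e5 km/s = 180000 km/s
Propagation delay = 1992 / 180000 = 0.0111 s = 11.0667 ms
Processing delay = 3.3 ms
Total one-way latency = 14.3667 ms


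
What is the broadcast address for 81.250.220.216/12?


Network: 81.240.0.0/12
Host bits = 20
Set all host bits to 1:
Broadcast: 81.255.255.255


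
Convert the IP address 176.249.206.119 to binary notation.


176 = 10110000
249 = 11111001
206 = 11001110
119 = 01110111
Binary: 10110000.11111001.11001110.01110111


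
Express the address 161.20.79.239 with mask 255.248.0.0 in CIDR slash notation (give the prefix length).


Binary: 11111111.11111000.00000000.00000000
Count leading 1s
Prefix: /13


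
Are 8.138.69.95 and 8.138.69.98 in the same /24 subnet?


Mask: 255.255.255.0
8.138.69.95 AND mask = 8.138.69.0
8.138.69.98 AND mask = 8.138.69.0
Yes, same subnet (8.138.69.0)


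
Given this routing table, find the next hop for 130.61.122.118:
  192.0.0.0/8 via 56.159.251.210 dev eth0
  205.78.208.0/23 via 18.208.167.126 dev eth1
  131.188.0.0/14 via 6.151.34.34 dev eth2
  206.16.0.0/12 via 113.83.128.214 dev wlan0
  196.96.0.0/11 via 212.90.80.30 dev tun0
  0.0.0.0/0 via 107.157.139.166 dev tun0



Longest prefix match for 130.61.122.118:
  /8 192.0.0.0: no
  /23 205.78.208.0: no
  /14 131.188.0.0: no
  /12 206.16.0.0: no
  /11 196.96.0.0: no
  /0 0.0.0.0: MATCH
Selected: next-hop 107.157.139.166 via tun0 (matched /0)


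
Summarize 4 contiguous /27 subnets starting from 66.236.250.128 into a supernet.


Original prefix: /27
Number of subnets: 4 = 2^2
New prefix = 27 - 2 = 25
Supernet: 66.236.250.128/25


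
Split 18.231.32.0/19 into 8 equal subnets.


New prefix = 19 + 3 = 22
Each subnet has 1024 addresses
  18.231.32.0/22
  18.231.36.0/22
  18.231.40.0/22
  18.231.44.0/22
  18.231.48.0/22
  18.231.52.0/22
  18.231.56.0/22
  18.231.60.0/22
Subnets: 18.231.32.0/22, 18.231.36.0/22, 18.231.40.0/22, 18.231.44.0/22, 18.231.48.0/22, 18.231.52.0/22, 18.231.56.0/22, 18.231.60.0/22


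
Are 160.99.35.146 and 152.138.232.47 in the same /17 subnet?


Mask: 255.255.128.0
160.99.35.146 AND mask = 160.99.0.0
152.138.232.47 AND mask = 152.138.128.0
No, different subnets (160.99.0.0 vs 152.138.128.0)


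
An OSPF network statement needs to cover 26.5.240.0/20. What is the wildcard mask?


Subnet mask: 255.255.240.0
Wildcard = 255.255.255.255 - subnet mask
255 - 255 = 0
255 - 255 = 0
255 - 240 = 15
255 - 0 = 255
Wildcard: 0.0.15.255


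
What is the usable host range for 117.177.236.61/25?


Network: 117.177.236.0
Broadcast: 117.177.236.127
First usable = network + 1
Last usable = broadcast - 1
Range: 117.177.236.1 to 117.177.236.126


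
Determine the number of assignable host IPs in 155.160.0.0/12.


Host bits = 32 - 12 = 20
Total addresses = 2^20 = 1048576
Usable = total - 2 (network and broadcast)
Usable hosts: 1048574


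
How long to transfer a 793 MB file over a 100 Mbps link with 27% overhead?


Effective throughput = 100 * (1 - 27/100) = 73 Mbps
File size in Mb = 793 * 8 = 6344 Mb
Time = 6344 / 73
Time = 86.9041 seconds


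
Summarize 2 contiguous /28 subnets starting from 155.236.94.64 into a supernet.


Original prefix: /28
Number of subnets: 2 = 2^1
New prefix = 28 - 1 = 27
Supernet: 155.236.94.64/27


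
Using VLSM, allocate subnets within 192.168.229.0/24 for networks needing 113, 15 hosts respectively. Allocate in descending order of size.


113 hosts -> /25 (126 usable): 192.168.229.0/25
15 hosts -> /27 (30 usable): 192.168.229.128/27
Allocation: 192.168.229.0/25 (113 hosts, 126 usable); 192.168.229.128/27 (15 hosts, 30 usable)
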